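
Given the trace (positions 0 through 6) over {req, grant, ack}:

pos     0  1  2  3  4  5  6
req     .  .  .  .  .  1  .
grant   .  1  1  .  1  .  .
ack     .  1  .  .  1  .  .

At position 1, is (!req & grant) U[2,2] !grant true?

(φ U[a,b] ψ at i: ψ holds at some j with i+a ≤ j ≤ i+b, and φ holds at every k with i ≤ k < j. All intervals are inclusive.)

Yes

Need some j in [3,3] with !grant, and (!req & grant) at every k in [1,j-1].
  j=3: !grant holds; (!req & grant) holds at every k in [1,2] → satisfied.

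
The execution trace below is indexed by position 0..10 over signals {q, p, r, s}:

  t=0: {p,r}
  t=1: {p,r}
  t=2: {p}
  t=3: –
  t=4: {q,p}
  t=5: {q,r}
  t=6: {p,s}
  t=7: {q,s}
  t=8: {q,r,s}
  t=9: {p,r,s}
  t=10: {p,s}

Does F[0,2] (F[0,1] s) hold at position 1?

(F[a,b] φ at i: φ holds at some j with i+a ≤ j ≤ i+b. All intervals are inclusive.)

False

Check F[0,1] s at each j in [1,3]:
  j=1: fails (none in [1,2])
  j=2: fails (none in [2,3])
  j=3: fails (none in [3,4])
No position in the window satisfies it → formula fails.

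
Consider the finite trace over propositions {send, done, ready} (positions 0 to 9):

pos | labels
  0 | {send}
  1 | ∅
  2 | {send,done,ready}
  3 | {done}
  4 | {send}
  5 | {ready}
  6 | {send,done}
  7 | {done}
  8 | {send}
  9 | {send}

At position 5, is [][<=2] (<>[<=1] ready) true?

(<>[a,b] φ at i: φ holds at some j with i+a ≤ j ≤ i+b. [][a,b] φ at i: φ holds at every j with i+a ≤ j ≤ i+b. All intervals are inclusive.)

False

Check <>[<=1] ready at every j in [5,7]:
  j=5: holds (witness at 5)
  j=6: fails (none in [6,7])
  j=7: fails (none in [7,8])
Fails at j=6 → formula fails.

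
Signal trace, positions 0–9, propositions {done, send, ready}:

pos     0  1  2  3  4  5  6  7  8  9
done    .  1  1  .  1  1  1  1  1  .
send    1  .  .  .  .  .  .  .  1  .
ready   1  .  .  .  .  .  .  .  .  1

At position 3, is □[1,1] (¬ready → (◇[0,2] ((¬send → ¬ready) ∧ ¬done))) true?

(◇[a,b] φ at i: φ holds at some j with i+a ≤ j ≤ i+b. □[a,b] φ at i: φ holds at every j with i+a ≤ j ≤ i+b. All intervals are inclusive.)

No

Check (¬ready → (◇[0,2] ((¬send → ¬ready) ∧ ¬done))) at every j in [4,4]:
  j=4: antecedent true; consequent fails (none in [4,6]) → ✗
Fails at j=4 → formula fails.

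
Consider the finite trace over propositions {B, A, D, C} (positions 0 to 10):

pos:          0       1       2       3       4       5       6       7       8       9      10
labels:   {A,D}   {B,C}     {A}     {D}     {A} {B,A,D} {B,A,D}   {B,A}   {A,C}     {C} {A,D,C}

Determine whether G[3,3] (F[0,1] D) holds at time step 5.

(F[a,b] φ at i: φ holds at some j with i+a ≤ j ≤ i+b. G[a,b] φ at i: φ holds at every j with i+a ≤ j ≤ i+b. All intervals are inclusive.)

No

Check F[0,1] D at every j in [8,8]:
  j=8: fails (none in [8,9])
Fails at j=8 → formula fails.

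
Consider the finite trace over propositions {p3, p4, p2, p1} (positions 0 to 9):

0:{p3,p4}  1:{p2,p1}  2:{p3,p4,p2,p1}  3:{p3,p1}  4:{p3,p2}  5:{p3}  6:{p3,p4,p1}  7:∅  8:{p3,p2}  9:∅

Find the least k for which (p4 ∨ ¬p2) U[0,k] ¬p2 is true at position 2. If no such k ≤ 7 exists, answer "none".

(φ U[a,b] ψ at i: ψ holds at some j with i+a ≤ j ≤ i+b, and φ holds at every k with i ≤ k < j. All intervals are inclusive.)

1

Need earliest j ≥ 2 with ¬p2, and (p4 ∨ ¬p2) at every k in [2,j-1].
  j=2: rhs fails.
  j=3: rhs holds; lhs holds on [2,2]. k = 1.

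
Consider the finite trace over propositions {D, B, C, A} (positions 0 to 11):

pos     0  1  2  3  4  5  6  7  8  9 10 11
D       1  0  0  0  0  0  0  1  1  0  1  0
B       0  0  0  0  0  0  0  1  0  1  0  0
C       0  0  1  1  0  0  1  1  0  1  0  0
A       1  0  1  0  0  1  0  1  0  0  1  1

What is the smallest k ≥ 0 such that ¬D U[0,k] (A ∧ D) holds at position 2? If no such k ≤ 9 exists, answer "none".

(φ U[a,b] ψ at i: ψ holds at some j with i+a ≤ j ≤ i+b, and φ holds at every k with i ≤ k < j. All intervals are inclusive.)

5

Need earliest j ≥ 2 with (A ∧ D), and ¬D at every k in [2,j-1].
  j=2: rhs fails.
  j=3: rhs fails.
  j=4: rhs fails.
  j=5: rhs fails.
  j=6: rhs fails.
  j=7: rhs holds; lhs holds on [2,6]. k = 5.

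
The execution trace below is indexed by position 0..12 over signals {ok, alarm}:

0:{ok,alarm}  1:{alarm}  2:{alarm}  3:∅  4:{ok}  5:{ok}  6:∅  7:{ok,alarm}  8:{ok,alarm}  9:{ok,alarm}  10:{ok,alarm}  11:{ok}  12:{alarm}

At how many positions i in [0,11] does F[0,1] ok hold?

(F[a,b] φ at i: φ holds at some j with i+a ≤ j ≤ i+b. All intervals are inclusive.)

Evaluate at each i in [0,11]:
  i=0: ✓ (witness j=0)
  i=1: ✗ (none in [1,2])
  i=2: ✗ (none in [2,3])
  i=3: ✓ (witness j=4)
  i=4: ✓ (witness j=4)
  i=5: ✓ (witness j=5)
  i=6: ✓ (witness j=7)
  i=7: ✓ (witness j=7)
  i=8: ✓ (witness j=8)
  i=9: ✓ (witness j=9)
  i=10: ✓ (witness j=10)
  i=11: ✓ (witness j=11)
Positions where it holds: {0, 3, 4, 5, 6, 7, 8, 9, 10, 11} → 10.

10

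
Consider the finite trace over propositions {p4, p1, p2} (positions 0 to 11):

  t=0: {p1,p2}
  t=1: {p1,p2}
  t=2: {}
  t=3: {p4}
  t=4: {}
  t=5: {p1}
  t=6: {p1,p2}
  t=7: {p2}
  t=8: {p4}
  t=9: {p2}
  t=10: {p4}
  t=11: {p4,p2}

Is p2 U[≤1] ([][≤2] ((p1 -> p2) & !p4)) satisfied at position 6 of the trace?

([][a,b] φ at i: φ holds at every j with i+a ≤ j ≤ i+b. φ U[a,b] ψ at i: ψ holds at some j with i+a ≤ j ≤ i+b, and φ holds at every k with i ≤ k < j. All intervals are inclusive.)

Need some j in [6,7] with [][≤2] ((p1 -> p2) & !p4), and p2 at every k in [6,j-1].
  j=6: [][≤2] ((p1 -> p2) & !p4) — fails at 8.
  j=7: [][≤2] ((p1 -> p2) & !p4) — fails at 8.
No j in the window works → until fails.

No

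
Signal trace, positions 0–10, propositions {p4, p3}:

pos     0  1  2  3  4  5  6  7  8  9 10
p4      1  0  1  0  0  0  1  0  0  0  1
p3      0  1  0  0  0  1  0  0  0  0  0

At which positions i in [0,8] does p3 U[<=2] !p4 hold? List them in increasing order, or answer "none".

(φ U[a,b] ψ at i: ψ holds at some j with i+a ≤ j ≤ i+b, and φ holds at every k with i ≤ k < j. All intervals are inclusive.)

1, 3, 4, 5, 7, 8

Evaluate at each i in [0,8]:
  i=0: ✗ (lhs fails at k=0 before rhs at j=1)
  i=1: ✓ (rhs at j=1)
  i=2: ✗ (lhs fails at k=2 before rhs at j=3)
  i=3: ✓ (rhs at j=3)
  i=4: ✓ (rhs at j=4)
  i=5: ✓ (rhs at j=5)
  i=6: ✗ (lhs fails at k=6 before rhs at j=7)
  i=7: ✓ (rhs at j=7)
  i=8: ✓ (rhs at j=8)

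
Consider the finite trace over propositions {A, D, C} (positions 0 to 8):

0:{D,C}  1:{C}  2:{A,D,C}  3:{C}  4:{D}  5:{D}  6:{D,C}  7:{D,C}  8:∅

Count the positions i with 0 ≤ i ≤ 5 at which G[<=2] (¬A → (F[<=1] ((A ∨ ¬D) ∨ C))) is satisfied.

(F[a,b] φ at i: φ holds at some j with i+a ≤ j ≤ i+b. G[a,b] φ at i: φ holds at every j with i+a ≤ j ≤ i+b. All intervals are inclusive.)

3

Evaluate at each i in [0,5]:
  i=0: ✓ (all of [0,2])
  i=1: ✓ (all of [1,3])
  i=2: ✗ (fails at j=4)
  i=3: ✗ (fails at j=4)
  i=4: ✗ (fails at j=4)
  i=5: ✓ (all of [5,7])
Positions where it holds: {0, 1, 5} → 3.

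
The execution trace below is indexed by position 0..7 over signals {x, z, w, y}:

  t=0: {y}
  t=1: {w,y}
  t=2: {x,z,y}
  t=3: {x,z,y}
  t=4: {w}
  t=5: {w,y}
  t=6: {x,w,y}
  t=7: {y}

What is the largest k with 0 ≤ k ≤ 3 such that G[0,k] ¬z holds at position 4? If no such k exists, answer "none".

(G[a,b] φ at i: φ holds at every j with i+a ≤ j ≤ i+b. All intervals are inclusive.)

¬z must hold from j=4 onward; find where it first fails.
  j=4: holds
  j=5: holds
  j=6: holds
  j=7: holds
Holds through j=7; largest k = 3.

3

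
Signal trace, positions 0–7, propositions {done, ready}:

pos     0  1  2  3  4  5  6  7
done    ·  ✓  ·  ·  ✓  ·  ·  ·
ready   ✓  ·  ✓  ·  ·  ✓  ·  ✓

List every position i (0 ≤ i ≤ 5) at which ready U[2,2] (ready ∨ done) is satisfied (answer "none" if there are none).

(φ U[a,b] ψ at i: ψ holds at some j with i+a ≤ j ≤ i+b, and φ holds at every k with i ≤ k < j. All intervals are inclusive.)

none

Evaluate at each i in [0,5]:
  i=0: ✗ (lhs fails at k=1 before rhs at j=2)
  i=1: ✗ (no rhs in [3,3])
  i=2: ✗ (lhs fails at k=3 before rhs at j=4)
  i=3: ✗ (lhs fails at k=3 before rhs at j=5)
  i=4: ✗ (no rhs in [6,6])
  i=5: ✗ (lhs fails at k=6 before rhs at j=7)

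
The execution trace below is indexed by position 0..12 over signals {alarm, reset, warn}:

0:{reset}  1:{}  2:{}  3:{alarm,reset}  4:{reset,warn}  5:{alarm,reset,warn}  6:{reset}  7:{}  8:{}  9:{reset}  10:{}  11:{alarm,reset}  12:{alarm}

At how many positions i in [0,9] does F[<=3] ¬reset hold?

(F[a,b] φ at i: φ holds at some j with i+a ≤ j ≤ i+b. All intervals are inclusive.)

Evaluate at each i in [0,9]:
  i=0: ✓ (witness j=1)
  i=1: ✓ (witness j=1)
  i=2: ✓ (witness j=2)
  i=3: ✗ (none in [3,6])
  i=4: ✓ (witness j=7)
  i=5: ✓ (witness j=7)
  i=6: ✓ (witness j=7)
  i=7: ✓ (witness j=7)
  i=8: ✓ (witness j=8)
  i=9: ✓ (witness j=10)
Positions where it holds: {0, 1, 2, 4, 5, 6, 7, 8, 9} → 9.

9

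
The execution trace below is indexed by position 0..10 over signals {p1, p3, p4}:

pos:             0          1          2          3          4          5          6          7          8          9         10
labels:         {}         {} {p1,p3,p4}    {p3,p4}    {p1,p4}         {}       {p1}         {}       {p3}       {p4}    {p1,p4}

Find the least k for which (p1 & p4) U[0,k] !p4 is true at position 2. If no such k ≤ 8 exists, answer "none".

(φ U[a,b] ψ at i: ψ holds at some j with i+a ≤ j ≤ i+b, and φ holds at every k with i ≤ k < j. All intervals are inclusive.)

none

Need earliest j ≥ 2 with !p4, and (p1 & p4) at every k in [2,j-1].
  j=2: rhs fails.
  j=3: rhs fails.
  j=4: rhs fails.
  j=5: rhs holds but lhs fails at k=3.
  j=6: rhs holds but lhs fails at k=3.
  j=7: rhs holds but lhs fails at k=3.
  j=8: rhs holds but lhs fails at k=3.
  j=9: rhs fails.
  j=10: rhs fails.
No witness within the range → none.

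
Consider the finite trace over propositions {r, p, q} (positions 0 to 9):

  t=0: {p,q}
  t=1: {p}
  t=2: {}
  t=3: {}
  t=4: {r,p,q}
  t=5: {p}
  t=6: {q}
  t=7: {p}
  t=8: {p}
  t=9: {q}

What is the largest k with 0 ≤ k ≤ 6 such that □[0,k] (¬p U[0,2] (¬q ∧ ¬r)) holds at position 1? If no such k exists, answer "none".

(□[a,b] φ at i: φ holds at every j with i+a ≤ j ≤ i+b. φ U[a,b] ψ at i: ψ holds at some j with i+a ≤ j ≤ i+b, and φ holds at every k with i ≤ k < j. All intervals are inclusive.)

2

(¬p U[0,2] (¬q ∧ ¬r)) must hold from j=1 onward; find where it first fails.
  j=1: holds
  j=2: holds
  j=3: holds
  j=4: fails
Holds on [1,3], so largest k = 2.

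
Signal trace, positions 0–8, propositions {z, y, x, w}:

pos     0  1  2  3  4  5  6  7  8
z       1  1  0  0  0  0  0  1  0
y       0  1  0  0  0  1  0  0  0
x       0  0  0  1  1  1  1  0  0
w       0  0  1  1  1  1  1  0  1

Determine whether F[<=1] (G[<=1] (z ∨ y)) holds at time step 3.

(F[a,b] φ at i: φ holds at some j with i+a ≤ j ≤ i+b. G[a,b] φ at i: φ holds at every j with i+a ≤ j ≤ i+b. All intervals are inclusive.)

Does not hold

Check G[<=1] (z ∨ y) at each j in [3,4]:
  j=3: fails at 3
  j=4: fails at 4
No position in the window satisfies it → formula fails.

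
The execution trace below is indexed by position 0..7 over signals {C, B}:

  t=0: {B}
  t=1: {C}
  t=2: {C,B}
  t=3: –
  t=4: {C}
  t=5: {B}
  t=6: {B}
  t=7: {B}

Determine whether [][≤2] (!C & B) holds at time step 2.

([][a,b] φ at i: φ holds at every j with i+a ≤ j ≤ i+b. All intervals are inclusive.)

Check (!C & B) at every j in [2,4]:
  j=2: false
  j=3: false
  j=4: false
Fails at j=2 → formula fails.

No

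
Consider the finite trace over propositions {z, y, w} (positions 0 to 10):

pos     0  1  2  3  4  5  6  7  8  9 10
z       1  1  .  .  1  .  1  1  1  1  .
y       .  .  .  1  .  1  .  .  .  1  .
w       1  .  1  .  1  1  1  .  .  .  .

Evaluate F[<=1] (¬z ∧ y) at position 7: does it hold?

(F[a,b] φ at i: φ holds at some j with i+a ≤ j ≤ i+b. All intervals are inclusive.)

Does not hold

Check (¬z ∧ y) at each j in [7,8]:
  j=7: false
  j=8: false
No position in the window satisfies it → formula fails.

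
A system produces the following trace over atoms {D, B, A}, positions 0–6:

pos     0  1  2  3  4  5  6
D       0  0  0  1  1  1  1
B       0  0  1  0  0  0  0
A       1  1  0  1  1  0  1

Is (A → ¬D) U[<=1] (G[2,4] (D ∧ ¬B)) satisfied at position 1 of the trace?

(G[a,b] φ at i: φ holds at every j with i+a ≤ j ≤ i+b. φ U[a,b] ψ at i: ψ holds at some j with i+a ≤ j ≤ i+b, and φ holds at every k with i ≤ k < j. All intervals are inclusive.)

Need some j in [1,2] with G[2,4] (D ∧ ¬B), and (A → ¬D) at every k in [1,j-1].
  j=1: G[2,4] (D ∧ ¬B) holds; no prefix to check → satisfied.

True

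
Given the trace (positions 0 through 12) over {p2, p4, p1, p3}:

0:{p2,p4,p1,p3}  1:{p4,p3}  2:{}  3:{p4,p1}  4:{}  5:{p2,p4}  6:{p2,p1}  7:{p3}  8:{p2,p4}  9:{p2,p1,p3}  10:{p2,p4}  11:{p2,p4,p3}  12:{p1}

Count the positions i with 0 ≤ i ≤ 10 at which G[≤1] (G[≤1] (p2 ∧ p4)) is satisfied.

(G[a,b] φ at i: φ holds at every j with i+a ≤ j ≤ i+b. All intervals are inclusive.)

0

Evaluate at each i in [0,10]:
  i=0: ✗ (fails at j=0)
  i=1: ✗ (fails at j=1)
  i=2: ✗ (fails at j=2)
  i=3: ✗ (fails at j=3)
  i=4: ✗ (fails at j=4)
  i=5: ✗ (fails at j=5)
  i=6: ✗ (fails at j=6)
  i=7: ✗ (fails at j=7)
  i=8: ✗ (fails at j=8)
  i=9: ✗ (fails at j=9)
  i=10: ✗ (fails at j=11)
Positions where it holds: {} → 0.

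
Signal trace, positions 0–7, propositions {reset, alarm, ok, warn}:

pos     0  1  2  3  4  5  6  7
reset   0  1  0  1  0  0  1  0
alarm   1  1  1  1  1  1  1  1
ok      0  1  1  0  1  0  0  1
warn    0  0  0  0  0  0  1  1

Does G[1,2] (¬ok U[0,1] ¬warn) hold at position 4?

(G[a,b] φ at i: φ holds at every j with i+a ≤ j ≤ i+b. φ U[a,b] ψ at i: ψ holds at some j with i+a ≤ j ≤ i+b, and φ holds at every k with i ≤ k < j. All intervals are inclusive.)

No

Check (¬ok U[0,1] ¬warn) at every j in [5,6]:
  j=5: holds
  j=6: fails
Fails at j=6 → formula fails.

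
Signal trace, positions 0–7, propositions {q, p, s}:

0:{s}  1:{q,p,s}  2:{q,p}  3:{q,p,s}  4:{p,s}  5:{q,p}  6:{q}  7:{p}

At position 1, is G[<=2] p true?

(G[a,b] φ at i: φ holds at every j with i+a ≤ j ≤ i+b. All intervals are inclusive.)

True

Check p at every j in [1,3]:
  j=1: true
  j=2: true
  j=3: true
All positions satisfy it → formula holds.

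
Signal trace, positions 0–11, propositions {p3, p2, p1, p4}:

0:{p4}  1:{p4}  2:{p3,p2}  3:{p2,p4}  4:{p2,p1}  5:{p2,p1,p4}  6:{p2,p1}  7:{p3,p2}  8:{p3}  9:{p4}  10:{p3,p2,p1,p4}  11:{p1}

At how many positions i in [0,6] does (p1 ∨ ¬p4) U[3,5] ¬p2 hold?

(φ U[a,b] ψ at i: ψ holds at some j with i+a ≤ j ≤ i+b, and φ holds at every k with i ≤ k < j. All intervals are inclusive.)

3

Evaluate at each i in [0,6]:
  i=0: ✗ (no rhs in [3,5])
  i=1: ✗ (no rhs in [4,6])
  i=2: ✗ (no rhs in [5,7])
  i=3: ✗ (lhs fails at k=3 before rhs at j=8)
  i=4: ✓ (rhs at j=8; lhs holds on [4,7])
  i=5: ✓ (rhs at j=8; lhs holds on [5,7])
  i=6: ✓ (rhs at j=9; lhs holds on [6,8])
Positions where it holds: {4, 5, 6} → 3.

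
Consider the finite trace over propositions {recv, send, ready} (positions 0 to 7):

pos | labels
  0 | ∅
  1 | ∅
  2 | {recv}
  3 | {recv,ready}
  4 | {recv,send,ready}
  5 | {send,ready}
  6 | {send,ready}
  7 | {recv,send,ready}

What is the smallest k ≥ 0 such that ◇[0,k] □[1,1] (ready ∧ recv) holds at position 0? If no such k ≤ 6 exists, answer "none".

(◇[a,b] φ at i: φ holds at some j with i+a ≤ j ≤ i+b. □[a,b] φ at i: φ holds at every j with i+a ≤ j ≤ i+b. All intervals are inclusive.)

2

Scan j = 0,1,… for □[1,1] (ready ∧ recv):
  j=0: fails
  j=1: fails
  j=2: holds
First hit at j=2, so smallest k = 2-0 = 2.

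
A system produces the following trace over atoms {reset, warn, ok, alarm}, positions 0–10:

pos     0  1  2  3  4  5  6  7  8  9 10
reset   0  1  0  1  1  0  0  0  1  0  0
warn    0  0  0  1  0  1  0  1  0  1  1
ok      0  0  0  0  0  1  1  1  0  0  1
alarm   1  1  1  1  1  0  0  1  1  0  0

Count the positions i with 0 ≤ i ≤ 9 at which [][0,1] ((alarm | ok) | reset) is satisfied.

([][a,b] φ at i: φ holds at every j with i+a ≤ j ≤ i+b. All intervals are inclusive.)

Evaluate at each i in [0,9]:
  i=0: ✓ (all of [0,1])
  i=1: ✓ (all of [1,2])
  i=2: ✓ (all of [2,3])
  i=3: ✓ (all of [3,4])
  i=4: ✓ (all of [4,5])
  i=5: ✓ (all of [5,6])
  i=6: ✓ (all of [6,7])
  i=7: ✓ (all of [7,8])
  i=8: ✗ (fails at j=9)
  i=9: ✗ (fails at j=9)
Positions where it holds: {0, 1, 2, 3, 4, 5, 6, 7} → 8.

8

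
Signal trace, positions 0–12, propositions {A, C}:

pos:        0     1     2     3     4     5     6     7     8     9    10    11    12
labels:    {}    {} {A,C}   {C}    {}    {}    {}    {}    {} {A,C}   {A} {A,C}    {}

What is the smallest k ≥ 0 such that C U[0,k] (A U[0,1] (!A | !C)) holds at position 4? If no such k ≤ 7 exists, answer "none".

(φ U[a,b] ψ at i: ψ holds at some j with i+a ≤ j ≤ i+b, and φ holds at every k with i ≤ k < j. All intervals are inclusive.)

0

Need earliest j ≥ 4 with (A U[0,1] (!A | !C)), and C at every k in [4,j-1].
  j=4: rhs holds (empty prefix). k = 0.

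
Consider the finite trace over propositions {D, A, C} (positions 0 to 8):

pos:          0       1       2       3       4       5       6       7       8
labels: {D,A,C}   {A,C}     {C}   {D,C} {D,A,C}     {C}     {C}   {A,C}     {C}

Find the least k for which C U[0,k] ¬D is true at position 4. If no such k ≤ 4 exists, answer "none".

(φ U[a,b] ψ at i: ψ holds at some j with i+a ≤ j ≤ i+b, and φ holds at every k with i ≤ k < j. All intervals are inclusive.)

Need earliest j ≥ 4 with ¬D, and C at every k in [4,j-1].
  j=4: rhs fails.
  j=5: rhs holds; lhs holds on [4,4]. k = 1.

1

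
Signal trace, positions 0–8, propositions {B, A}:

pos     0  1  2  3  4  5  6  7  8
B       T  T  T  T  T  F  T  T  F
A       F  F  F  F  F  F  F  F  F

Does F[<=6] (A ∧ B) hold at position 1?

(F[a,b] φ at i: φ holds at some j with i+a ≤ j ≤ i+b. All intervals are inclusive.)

Check (A ∧ B) at each j in [1,7]:
  j=1: false
  j=2: false
  j=3: false
  j=4: false
  j=5: false
  j=6: false
  j=7: false
No position in the window satisfies it → formula fails.

Does not hold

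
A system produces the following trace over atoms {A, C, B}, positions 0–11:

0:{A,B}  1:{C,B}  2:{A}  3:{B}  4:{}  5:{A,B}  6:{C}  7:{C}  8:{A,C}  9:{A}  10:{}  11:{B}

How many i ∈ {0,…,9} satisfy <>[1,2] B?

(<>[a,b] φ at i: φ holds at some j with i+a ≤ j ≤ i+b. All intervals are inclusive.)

Evaluate at each i in [0,9]:
  i=0: ✓ (witness j=1)
  i=1: ✓ (witness j=3)
  i=2: ✓ (witness j=3)
  i=3: ✓ (witness j=5)
  i=4: ✓ (witness j=5)
  i=5: ✗ (none in [6,7])
  i=6: ✗ (none in [7,8])
  i=7: ✗ (none in [8,9])
  i=8: ✗ (none in [9,10])
  i=9: ✓ (witness j=11)
Positions where it holds: {0, 1, 2, 3, 4, 9} → 6.

6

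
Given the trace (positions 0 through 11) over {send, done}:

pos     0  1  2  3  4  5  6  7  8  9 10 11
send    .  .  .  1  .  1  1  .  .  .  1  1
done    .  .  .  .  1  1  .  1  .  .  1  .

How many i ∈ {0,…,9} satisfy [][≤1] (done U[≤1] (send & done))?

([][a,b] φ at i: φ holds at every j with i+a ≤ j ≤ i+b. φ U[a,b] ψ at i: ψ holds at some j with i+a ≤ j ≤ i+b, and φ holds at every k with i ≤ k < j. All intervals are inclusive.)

Evaluate at each i in [0,9]:
  i=0: ✗ (fails at j=0)
  i=1: ✗ (fails at j=1)
  i=2: ✗ (fails at j=2)
  i=3: ✗ (fails at j=3)
  i=4: ✓ (all of [4,5])
  i=5: ✗ (fails at j=6)
  i=6: ✗ (fails at j=6)
  i=7: ✗ (fails at j=7)
  i=8: ✗ (fails at j=8)
  i=9: ✗ (fails at j=9)
Positions where it holds: {4} → 1.

1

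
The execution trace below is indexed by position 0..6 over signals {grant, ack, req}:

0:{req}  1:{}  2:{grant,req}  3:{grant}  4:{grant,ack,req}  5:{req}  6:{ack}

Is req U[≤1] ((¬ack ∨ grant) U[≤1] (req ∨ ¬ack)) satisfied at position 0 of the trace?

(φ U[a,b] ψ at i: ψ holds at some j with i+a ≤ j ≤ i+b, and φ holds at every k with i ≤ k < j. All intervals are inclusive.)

Need some j in [0,1] with ((¬ack ∨ grant) U[≤1] (req ∨ ¬ack)), and req at every k in [0,j-1].
  j=0: ((¬ack ∨ grant) U[≤1] (req ∨ ¬ack)) holds; no prefix to check → satisfied.

Holds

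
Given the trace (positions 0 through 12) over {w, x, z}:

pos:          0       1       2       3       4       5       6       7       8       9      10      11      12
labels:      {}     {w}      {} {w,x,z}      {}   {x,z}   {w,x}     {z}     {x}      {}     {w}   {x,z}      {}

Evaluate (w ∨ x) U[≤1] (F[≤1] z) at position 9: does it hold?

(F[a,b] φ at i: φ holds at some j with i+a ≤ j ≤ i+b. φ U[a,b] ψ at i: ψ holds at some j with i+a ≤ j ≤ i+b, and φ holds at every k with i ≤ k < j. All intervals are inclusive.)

False

Need some j in [9,10] with F[≤1] z, and (w ∨ x) at every k in [9,j-1].
  j=9: F[≤1] z — fails (none in [9,10]).
  j=10: F[≤1] z holds, but (w ∨ x) fails at k=9 → not this j.
No j in the window works → until fails.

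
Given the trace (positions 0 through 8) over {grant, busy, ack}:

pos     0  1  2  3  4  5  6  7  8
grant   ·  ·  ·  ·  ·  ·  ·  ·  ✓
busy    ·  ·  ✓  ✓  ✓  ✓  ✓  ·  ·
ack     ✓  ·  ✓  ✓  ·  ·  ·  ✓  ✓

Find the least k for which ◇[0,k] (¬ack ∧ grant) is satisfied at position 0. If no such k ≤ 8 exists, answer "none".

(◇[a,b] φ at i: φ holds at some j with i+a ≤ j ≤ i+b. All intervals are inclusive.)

Scan j = 0,1,… for (¬ack ∧ grant):
  j=0: fails
  j=1: fails
  j=2: fails
  j=3: fails
  j=4: fails
  j=5: fails
  j=6: fails
  j=7: fails
  j=8: fails
No j in [0,8] satisfies it → none.

none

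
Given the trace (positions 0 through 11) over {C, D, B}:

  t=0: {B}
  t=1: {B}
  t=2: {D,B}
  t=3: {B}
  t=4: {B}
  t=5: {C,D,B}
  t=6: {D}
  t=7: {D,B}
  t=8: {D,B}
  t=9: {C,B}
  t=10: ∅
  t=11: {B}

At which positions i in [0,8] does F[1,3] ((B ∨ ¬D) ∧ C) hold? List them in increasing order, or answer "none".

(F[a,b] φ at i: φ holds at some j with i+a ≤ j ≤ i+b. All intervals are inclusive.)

Evaluate at each i in [0,8]:
  i=0: ✗ (none in [1,3])
  i=1: ✗ (none in [2,4])
  i=2: ✓ (witness j=5)
  i=3: ✓ (witness j=5)
  i=4: ✓ (witness j=5)
  i=5: ✗ (none in [6,8])
  i=6: ✓ (witness j=9)
  i=7: ✓ (witness j=9)
  i=8: ✓ (witness j=9)

2, 3, 4, 6, 7, 8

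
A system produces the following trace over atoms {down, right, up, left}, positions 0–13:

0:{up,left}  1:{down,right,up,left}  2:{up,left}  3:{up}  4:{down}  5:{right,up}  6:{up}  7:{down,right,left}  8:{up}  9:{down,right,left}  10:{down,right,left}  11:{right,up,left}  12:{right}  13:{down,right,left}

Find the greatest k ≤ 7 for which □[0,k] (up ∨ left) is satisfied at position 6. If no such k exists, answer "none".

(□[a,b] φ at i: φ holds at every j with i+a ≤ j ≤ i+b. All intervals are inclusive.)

(up ∨ left) must hold from j=6 onward; find where it first fails.
  j=6: holds
  j=7: holds
  j=8: holds
  j=9: holds
  j=10: holds
  j=11: holds
  j=12: fails
Holds on [6,11], so largest k = 5.

5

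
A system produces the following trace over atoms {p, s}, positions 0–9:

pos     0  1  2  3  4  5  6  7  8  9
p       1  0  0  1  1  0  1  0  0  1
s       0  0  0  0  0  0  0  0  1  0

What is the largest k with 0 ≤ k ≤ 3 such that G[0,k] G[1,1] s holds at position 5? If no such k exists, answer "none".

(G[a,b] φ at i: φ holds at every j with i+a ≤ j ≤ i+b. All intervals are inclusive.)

G[1,1] s must hold from j=5 onward; find where it first fails.
  j=5: fails → no k works.

none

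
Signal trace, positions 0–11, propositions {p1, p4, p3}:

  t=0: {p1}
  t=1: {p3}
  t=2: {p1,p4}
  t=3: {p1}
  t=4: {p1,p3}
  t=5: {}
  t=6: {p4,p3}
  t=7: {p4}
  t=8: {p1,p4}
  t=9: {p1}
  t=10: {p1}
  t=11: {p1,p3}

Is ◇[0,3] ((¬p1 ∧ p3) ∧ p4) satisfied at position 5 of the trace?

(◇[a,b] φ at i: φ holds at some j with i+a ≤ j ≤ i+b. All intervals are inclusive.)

Check ((¬p1 ∧ p3) ∧ p4) at each j in [5,8]:
  j=5: false
  j=6: true
  j=7: false
  j=8: false
Found at j=6 → formula holds.

True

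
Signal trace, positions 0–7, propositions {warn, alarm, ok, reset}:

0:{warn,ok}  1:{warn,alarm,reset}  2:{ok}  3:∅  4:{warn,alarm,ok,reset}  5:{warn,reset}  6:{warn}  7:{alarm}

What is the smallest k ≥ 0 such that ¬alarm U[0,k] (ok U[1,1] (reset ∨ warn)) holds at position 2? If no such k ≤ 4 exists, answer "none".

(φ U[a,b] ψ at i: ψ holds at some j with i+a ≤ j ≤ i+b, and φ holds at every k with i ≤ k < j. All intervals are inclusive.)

Need earliest j ≥ 2 with (ok U[1,1] (reset ∨ warn)), and ¬alarm at every k in [2,j-1].
  j=2: rhs fails.
  j=3: rhs fails.
  j=4: rhs holds; lhs holds on [2,3]. k = 2.

2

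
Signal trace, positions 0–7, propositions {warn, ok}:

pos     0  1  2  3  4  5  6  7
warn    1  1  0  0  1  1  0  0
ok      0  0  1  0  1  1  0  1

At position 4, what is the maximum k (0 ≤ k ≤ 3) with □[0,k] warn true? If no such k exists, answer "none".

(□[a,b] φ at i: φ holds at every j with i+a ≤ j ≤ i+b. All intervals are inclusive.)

warn must hold from j=4 onward; find where it first fails.
  j=4: holds
  j=5: holds
  j=6: fails
Holds on [4,5], so largest k = 1.

1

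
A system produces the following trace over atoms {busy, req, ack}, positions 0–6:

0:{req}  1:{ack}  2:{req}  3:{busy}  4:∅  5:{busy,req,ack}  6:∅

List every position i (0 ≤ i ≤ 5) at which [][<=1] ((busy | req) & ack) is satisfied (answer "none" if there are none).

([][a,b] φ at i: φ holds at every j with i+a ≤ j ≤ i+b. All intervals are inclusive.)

none

Evaluate at each i in [0,5]:
  i=0: ✗ (fails at j=0)
  i=1: ✗ (fails at j=1)
  i=2: ✗ (fails at j=2)
  i=3: ✗ (fails at j=3)
  i=4: ✗ (fails at j=4)
  i=5: ✗ (fails at j=6)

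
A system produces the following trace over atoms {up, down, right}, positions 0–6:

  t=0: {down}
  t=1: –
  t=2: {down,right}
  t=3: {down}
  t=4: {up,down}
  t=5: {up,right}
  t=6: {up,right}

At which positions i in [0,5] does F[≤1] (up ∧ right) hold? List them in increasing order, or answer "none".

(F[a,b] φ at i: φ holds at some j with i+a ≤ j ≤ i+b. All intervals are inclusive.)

Evaluate at each i in [0,5]:
  i=0: ✗ (none in [0,1])
  i=1: ✗ (none in [1,2])
  i=2: ✗ (none in [2,3])
  i=3: ✗ (none in [3,4])
  i=4: ✓ (witness j=5)
  i=5: ✓ (witness j=5)

4, 5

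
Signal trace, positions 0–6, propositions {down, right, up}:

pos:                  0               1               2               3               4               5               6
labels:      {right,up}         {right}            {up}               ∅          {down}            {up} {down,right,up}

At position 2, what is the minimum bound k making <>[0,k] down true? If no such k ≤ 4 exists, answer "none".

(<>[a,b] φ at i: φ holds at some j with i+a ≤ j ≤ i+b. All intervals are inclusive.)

2

Scan j = 2,3,… for down:
  j=2: fails
  j=3: fails
  j=4: holds
First hit at j=4, so smallest k = 4-2 = 2.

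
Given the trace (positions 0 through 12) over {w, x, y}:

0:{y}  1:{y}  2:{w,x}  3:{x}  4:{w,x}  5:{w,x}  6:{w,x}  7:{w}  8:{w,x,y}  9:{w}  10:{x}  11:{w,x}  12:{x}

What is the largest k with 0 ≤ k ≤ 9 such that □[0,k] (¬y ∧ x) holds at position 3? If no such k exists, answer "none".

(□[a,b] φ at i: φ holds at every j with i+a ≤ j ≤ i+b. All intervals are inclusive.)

(¬y ∧ x) must hold from j=3 onward; find where it first fails.
  j=3: holds
  j=4: holds
  j=5: holds
  j=6: holds
  j=7: fails
Holds on [3,6], so largest k = 3.

3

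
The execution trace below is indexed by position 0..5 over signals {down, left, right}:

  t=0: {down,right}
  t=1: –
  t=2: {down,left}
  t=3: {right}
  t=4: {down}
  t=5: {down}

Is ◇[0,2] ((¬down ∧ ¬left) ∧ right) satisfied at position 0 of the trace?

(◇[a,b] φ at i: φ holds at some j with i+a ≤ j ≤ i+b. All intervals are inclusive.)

Does not hold

Check ((¬down ∧ ¬left) ∧ right) at each j in [0,2]:
  j=0: false
  j=1: false
  j=2: false
No position in the window satisfies it → formula fails.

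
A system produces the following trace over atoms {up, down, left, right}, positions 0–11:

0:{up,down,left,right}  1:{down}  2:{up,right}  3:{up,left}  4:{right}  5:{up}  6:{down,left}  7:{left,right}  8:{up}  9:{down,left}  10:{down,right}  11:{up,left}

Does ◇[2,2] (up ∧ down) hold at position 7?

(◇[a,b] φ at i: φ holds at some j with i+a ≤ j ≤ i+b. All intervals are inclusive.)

Does not hold

Check (up ∧ down) at each j in [9,9]:
  j=9: false
No position in the window satisfies it → formula fails.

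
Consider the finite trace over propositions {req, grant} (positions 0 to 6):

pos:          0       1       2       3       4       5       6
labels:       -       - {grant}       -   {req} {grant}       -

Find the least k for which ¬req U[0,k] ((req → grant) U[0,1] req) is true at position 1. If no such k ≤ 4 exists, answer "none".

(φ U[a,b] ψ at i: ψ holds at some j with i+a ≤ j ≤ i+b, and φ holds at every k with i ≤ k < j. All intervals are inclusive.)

Need earliest j ≥ 1 with ((req → grant) U[0,1] req), and ¬req at every k in [1,j-1].
  j=1: rhs fails.
  j=2: rhs fails.
  j=3: rhs holds; lhs holds on [1,2]. k = 2.

2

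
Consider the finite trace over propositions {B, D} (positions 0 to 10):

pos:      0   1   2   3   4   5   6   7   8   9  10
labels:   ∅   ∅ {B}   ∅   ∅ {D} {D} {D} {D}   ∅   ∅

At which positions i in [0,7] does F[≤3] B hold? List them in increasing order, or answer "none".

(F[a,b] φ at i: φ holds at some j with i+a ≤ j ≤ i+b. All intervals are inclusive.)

0, 1, 2

Evaluate at each i in [0,7]:
  i=0: ✓ (witness j=2)
  i=1: ✓ (witness j=2)
  i=2: ✓ (witness j=2)
  i=3: ✗ (none in [3,6])
  i=4: ✗ (none in [4,7])
  i=5: ✗ (none in [5,8])
  i=6: ✗ (none in [6,9])
  i=7: ✗ (none in [7,10])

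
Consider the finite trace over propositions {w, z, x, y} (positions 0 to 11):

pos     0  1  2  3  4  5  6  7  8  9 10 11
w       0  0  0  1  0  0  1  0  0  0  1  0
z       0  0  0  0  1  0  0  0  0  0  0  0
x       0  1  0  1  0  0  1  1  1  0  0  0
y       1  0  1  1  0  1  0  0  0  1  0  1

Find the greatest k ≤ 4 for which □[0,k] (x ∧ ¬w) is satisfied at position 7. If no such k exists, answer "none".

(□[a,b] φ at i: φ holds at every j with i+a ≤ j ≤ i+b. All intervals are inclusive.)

(x ∧ ¬w) must hold from j=7 onward; find where it first fails.
  j=7: holds
  j=8: holds
  j=9: fails
Holds on [7,8], so largest k = 1.

1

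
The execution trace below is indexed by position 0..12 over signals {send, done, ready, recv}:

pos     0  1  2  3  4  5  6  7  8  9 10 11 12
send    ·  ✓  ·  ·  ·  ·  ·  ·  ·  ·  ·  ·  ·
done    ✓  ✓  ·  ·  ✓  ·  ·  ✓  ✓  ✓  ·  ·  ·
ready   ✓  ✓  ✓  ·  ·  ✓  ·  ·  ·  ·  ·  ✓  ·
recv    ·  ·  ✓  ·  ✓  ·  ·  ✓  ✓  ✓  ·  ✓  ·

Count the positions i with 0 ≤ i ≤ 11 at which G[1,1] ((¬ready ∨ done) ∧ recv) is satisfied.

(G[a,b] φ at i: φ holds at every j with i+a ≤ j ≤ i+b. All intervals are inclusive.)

Evaluate at each i in [0,11]:
  i=0: ✗ (fails at j=1)
  i=1: ✗ (fails at j=2)
  i=2: ✗ (fails at j=3)
  i=3: ✓ (all of [4,4])
  i=4: ✗ (fails at j=5)
  i=5: ✗ (fails at j=6)
  i=6: ✓ (all of [7,7])
  i=7: ✓ (all of [8,8])
  i=8: ✓ (all of [9,9])
  i=9: ✗ (fails at j=10)
  i=10: ✗ (fails at j=11)
  i=11: ✗ (fails at j=12)
Positions where it holds: {3, 6, 7, 8} → 4.

4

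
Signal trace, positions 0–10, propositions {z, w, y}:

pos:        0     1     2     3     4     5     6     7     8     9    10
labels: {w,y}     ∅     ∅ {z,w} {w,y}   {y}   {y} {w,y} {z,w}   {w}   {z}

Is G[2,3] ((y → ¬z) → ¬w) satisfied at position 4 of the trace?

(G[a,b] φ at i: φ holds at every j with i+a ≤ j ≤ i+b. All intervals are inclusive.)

No

Check ((y → ¬z) → ¬w) at every j in [6,7]:
  j=6: antecedent true; consequent true → ✓
  j=7: antecedent true; consequent false → ✗
Fails at j=7 → formula fails.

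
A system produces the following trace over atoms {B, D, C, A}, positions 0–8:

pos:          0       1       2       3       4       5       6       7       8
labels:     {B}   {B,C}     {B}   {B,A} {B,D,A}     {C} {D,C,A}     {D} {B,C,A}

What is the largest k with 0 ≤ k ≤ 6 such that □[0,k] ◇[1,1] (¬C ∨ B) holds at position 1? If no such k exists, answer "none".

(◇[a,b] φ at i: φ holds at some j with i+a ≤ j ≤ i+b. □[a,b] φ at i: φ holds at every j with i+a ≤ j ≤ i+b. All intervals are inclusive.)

2

◇[1,1] (¬C ∨ B) must hold from j=1 onward; find where it first fails.
  j=1: holds
  j=2: holds
  j=3: holds
  j=4: fails
Holds on [1,3], so largest k = 2.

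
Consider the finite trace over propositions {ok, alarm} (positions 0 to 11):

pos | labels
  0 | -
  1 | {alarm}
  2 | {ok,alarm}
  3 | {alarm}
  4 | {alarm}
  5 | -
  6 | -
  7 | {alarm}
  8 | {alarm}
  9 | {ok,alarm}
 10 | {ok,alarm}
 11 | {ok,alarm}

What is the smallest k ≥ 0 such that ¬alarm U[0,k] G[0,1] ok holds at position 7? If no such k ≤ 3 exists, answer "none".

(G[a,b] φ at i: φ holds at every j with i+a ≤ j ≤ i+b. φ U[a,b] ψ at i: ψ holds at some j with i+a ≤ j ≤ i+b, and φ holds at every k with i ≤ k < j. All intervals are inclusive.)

Need earliest j ≥ 7 with G[0,1] ok, and ¬alarm at every k in [7,j-1].
  j=7: rhs fails.
  j=8: rhs fails.
  j=9: rhs holds but lhs fails at k=7.
  j=10: rhs holds but lhs fails at k=7.
No witness within the range → none.

none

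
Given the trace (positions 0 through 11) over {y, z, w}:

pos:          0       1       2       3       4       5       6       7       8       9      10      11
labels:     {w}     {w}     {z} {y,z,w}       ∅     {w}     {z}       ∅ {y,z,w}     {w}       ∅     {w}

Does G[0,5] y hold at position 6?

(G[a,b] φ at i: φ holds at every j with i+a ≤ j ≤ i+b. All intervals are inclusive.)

Check y at every j in [6,11]:
  j=6: false
  j=7: false
  j=8: true
  j=9: false
  j=10: false
  j=11: false
Fails at j=6 → formula fails.

False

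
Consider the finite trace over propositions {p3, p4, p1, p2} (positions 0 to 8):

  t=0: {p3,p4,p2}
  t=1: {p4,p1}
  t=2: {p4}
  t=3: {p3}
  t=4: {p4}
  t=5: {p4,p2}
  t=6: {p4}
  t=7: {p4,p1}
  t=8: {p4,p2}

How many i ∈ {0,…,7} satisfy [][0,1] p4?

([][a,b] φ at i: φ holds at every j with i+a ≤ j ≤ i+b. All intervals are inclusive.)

Evaluate at each i in [0,7]:
  i=0: ✓ (all of [0,1])
  i=1: ✓ (all of [1,2])
  i=2: ✗ (fails at j=3)
  i=3: ✗ (fails at j=3)
  i=4: ✓ (all of [4,5])
  i=5: ✓ (all of [5,6])
  i=6: ✓ (all of [6,7])
  i=7: ✓ (all of [7,8])
Positions where it holds: {0, 1, 4, 5, 6, 7} → 6.

6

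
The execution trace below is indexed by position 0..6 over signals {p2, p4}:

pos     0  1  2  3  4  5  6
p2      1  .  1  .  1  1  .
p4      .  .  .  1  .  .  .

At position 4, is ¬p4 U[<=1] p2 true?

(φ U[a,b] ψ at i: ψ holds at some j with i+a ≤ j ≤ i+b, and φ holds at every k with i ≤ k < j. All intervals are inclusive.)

Holds

Need some j in [4,5] with p2, and ¬p4 at every k in [4,j-1].
  j=4: p2 holds; no prefix to check → satisfied.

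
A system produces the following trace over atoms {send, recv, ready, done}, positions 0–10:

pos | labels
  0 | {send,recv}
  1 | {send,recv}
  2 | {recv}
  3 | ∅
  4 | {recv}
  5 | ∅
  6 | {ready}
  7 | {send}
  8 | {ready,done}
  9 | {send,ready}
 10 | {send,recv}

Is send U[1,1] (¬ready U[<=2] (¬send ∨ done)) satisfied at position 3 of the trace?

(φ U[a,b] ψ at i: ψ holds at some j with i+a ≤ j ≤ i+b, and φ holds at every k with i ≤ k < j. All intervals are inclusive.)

No

Need some j in [4,4] with (¬ready U[<=2] (¬send ∨ done)), and send at every k in [3,j-1].
  j=4: (¬ready U[<=2] (¬send ∨ done)) holds, but send fails at k=3 → not this j.
No j in the window works → until fails.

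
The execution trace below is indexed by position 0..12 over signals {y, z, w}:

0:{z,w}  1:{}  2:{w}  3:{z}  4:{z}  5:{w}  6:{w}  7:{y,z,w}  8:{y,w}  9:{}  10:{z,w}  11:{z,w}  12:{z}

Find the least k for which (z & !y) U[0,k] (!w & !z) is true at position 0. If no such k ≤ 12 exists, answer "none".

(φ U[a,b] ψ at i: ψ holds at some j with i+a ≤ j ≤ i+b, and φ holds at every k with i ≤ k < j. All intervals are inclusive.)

1

Need earliest j ≥ 0 with (!w & !z), and (z & !y) at every k in [0,j-1].
  j=0: rhs fails.
  j=1: rhs holds; lhs holds on [0,0]. k = 1.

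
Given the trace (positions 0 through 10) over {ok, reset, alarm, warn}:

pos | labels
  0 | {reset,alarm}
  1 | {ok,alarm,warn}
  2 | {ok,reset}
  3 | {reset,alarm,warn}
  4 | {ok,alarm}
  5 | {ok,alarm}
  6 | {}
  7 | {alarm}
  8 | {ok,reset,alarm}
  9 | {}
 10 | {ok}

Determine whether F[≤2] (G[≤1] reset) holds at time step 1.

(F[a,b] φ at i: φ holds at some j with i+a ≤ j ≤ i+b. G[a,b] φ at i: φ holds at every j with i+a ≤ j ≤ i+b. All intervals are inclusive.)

Yes

Check G[≤1] reset at each j in [1,3]:
  j=1: fails at 1
  j=2: holds on [2,3]
  j=3: fails at 4
Found at j=2 → formula holds.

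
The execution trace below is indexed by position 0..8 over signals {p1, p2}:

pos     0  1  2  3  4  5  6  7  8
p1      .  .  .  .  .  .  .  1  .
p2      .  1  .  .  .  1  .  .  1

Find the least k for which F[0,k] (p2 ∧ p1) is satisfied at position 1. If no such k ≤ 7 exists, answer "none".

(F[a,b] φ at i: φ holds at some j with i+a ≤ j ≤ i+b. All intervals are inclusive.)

none

Scan j = 1,2,… for (p2 ∧ p1):
  j=1: fails
  j=2: fails
  j=3: fails
  j=4: fails
  j=5: fails
  j=6: fails
  j=7: fails
  j=8: fails
No j in [1,8] satisfies it → none.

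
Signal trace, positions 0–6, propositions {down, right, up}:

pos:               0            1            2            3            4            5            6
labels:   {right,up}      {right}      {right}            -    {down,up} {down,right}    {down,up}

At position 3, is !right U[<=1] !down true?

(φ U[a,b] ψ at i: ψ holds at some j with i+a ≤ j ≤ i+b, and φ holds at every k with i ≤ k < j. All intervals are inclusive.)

Yes

Need some j in [3,4] with !down, and !right at every k in [3,j-1].
  j=3: !down holds; no prefix to check → satisfied.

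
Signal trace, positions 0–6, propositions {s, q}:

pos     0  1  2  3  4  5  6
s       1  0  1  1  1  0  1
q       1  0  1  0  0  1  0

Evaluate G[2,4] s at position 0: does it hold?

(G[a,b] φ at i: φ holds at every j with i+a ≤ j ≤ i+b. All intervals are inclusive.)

Check s at every j in [2,4]:
  j=2: true
  j=3: true
  j=4: true
All positions satisfy it → formula holds.

Yes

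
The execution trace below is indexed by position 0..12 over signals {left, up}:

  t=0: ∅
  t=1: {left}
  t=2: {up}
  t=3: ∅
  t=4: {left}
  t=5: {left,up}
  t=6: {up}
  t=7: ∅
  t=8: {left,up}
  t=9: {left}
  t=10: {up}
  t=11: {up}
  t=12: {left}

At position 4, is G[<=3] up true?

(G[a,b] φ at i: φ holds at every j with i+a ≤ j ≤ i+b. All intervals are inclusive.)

Check up at every j in [4,7]:
  j=4: false
  j=5: true
  j=6: true
  j=7: false
Fails at j=4 → formula fails.

Does not hold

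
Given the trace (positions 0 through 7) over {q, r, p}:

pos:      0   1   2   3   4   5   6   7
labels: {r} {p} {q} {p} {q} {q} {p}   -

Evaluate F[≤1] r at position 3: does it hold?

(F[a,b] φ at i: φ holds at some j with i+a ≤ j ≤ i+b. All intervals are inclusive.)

Check r at each j in [3,4]:
  j=3: false
  j=4: false
No position in the window satisfies it → formula fails.

False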